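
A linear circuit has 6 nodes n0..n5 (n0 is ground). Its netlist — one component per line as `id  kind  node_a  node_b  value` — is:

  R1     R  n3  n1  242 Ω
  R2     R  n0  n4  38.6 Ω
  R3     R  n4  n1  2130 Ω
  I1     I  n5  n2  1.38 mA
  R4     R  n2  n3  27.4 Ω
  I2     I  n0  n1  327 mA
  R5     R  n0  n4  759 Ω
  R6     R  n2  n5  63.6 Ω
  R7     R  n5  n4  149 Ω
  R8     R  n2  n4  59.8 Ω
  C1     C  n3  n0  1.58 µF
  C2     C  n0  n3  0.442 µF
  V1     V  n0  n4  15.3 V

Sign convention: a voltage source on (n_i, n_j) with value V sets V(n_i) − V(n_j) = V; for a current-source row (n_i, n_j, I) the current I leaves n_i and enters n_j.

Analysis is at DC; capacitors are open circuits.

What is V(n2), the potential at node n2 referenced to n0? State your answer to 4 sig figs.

MNA unknowns: 5 node voltages V₁..V_5 plus 1 source current (V1)
R1: Y=0.004132 on G[3,1]
R2: Y=0.02591 on G[0,4]
R3: Y=0.0004695 on G[4,1]
I1: z[5]−=0.00138, z[2]+=0.00138
R4: Y=0.03650 on G[2,3]
I2: z[0]−=0.327, z[1]+=0.327
R5: Y=0.001318 on G[0,4]
R6: Y=0.01572 on G[2,5]
R7: Y=0.006711 on G[5,4]
R8: Y=0.01672 on G[2,4]
C1: Y=0.000 on G[3,0]
C2: Y=0.000 on G[0,3]
V1: row V0−V4=15.3, i_V1 at 0,4
solve → V1=74.72, V2=-1.991, V3=5.810, V4=-15.30, V5=-6.034
aux → i_V1=-0.7435

-1.991 V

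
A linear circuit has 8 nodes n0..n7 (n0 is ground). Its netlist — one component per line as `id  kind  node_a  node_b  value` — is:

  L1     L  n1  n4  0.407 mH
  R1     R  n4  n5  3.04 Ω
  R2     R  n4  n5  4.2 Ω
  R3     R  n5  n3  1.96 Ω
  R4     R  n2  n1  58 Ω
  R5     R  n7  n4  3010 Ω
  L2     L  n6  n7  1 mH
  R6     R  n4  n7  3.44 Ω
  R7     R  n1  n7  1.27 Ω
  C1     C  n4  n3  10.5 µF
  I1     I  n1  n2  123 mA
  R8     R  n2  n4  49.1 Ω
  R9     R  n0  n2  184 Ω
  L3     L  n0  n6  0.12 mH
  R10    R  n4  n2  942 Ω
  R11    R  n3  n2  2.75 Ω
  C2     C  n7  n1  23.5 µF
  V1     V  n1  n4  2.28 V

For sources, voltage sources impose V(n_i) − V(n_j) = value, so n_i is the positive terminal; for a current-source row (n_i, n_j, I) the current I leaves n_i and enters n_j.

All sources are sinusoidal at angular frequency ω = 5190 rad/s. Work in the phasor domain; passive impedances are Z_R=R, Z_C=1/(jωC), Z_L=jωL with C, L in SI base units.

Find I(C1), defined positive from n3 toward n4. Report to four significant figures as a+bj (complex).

Element admittances at ω=5190 rad/s:
  Y(L1) = 0.000-0.4734j S between n1,n4
  Y(R1) = 0.3289+0.000j S between n4,n5
  Y(R2) = 0.2381+0.000j S between n4,n5
  Y(R3) = 0.5102+0.000j S between n5,n3
  Y(R4) = 0.01724+0.000j S between n2,n1
  Y(R5) = 0.0003322+0.000j S between n7,n4
  Y(L2) = 0.000-0.1927j S between n6,n7
  Y(R6) = 0.2907+0.000j S between n4,n7
  Y(R7) = 0.7874+0.000j S between n1,n7
  Y(C1) = 0.000+0.05449j S between n4,n3
  I1: injects 0.123 A into n2 (from n1)
  Y(R8) = 0.02037+0.000j S between n2,n4
  Y(R9) = 0.005435+0.000j S between n0,n2
  Y(L3) = 0.000-1.606j S between n0,n6
  Y(R10) = 0.001062+0.000j S between n4,n2
  Y(R11) = 0.3636+0.000j S between n3,n2
  Y(C2) = 0.000+0.1220j S between n7,n1
  V1: constraint V(n1)−V(n4) = 2.28
Assemble and solve the 8×8 MNA system:
  V(n1)=0.6080-0.04261j  V(n2)=-0.8223-0.1174j  V(n3)=-1.191-0.1272j  V(n4)=-1.672-0.04261j  V(n5)=-1.444-0.08265j  V(n6)=-0.0003975+0.002783j  V(n7)=-0.003710+0.02598j
  i(V1)=-0.6377+1.057j

0.004608+0.02624j A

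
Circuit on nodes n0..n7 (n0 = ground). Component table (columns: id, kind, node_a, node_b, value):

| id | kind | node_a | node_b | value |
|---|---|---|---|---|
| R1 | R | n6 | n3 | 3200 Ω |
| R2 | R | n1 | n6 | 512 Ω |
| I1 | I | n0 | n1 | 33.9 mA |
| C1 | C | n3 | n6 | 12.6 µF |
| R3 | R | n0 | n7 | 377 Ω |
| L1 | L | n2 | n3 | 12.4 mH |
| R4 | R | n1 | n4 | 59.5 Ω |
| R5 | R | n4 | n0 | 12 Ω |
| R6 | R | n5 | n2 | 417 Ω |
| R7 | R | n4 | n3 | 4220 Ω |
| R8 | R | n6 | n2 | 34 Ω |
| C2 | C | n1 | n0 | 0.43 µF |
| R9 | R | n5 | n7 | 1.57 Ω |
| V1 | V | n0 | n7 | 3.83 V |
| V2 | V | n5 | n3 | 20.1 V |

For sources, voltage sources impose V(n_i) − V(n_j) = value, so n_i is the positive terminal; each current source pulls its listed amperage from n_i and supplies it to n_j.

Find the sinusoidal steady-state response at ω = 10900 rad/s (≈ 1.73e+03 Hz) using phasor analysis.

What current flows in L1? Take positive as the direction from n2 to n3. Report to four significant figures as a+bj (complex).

-0.001648-0.01232j A

MNA unknowns: 7 node voltages V₁..V_7 plus 2 source currents (V1, V2)
R1: Y=0.0003125+0.000j on G[6,3]
R2: Y=0.001953+0.000j on G[1,6]
I1: z[0]−=0.0339, z[1]+=0.0339
C1: Y=0.000+0.1373j on G[3,6]
R3: Y=0.002653+0.000j on G[0,7]
L1: Y=0.000-0.007399j on G[2,3]
R4: Y=0.01681+0.000j on G[1,4]
R5: Y=0.08333+0.000j on G[4,0]
R6: Y=0.002398+0.000j on G[5,2]
R7: Y=0.0002370+0.000j on G[4,3]
R8: Y=0.02941+0.000j on G[6,2]
C2: Y=0.000+0.004687j on G[1,0]
R9: Y=0.6369+0.000j on G[5,7]
V1: row V0−V7=3.83, i_V1 at 0,7
V2: row V5−V3=20.1, i_V2 at 5,3
solve → V1=-0.7966+0.1536j, V2=-22.19-0.2203j, V3=-23.85+0.002496j, V4=-0.1897+0.02573j, V5=-3.751+0.002496j, V6=-23.74-0.6575j, V7=-3.830+0.000j
aux → i_V1=-0.06059-0.001590j, i_V2=-0.09463-0.002124j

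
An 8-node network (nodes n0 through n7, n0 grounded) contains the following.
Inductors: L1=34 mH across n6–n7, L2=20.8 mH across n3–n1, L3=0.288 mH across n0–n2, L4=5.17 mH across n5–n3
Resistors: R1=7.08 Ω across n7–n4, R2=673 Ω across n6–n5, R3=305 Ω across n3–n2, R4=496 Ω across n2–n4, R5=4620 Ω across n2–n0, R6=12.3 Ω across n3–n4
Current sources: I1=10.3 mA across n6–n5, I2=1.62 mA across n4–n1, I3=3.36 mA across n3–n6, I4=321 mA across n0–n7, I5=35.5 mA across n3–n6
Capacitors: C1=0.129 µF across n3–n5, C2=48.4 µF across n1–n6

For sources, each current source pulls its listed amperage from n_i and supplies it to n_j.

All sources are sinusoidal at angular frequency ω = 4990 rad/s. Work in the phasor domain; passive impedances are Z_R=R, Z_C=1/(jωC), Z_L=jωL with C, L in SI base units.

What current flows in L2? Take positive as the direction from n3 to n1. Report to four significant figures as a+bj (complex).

Apply KCL at each of the 7 non-ground nodes and solve the resulting linear system.
Node n1: branches {L2, I2, C2} → V_1 = 61.68+2.287j
Node n2: branches {R3, R4, L3, R5} → V_2 = 0.0001435+0.4613j
Node n3: branches {R3, L2, C1, L4, I3, R6, I5} → V_3 = 59.68+0.3823j
Node n4: branches {R1, R4, I2, R6} → V_4 = 62.17+0.5898j
Node n5: branches {I1, R2, C1, L4} → V_5 = 59.62+0.7299j
Node n6: branches {L1, I1, R2, C2, I3, I5} → V_6 = 61.60+2.218j
Node n7: branches {L1, R1, I4} → V_7 = 64.51+0.7110j

-0.01835+0.01933j A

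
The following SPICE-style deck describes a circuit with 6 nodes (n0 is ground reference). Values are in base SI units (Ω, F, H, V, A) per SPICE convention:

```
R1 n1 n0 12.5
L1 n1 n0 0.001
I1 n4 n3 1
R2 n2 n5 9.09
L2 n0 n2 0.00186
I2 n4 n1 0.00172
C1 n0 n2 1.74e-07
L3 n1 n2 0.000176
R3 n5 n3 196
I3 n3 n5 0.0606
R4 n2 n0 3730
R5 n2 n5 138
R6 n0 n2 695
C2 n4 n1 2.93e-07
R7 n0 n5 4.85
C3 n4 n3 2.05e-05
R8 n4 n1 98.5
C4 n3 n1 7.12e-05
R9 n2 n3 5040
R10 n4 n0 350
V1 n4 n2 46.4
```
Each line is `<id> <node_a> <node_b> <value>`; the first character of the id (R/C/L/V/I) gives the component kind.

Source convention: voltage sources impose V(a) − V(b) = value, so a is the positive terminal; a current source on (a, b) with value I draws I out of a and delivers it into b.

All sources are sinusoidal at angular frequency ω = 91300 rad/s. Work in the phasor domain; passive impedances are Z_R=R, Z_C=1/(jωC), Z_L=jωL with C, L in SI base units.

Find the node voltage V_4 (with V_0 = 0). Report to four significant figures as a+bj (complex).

Apply KCL at each of the 5 non-ground nodes and solve the resulting linear system.
Node n1: branches {R1, L1, I2, L3, C2, R8, C4} → V_1 = 22.32+3.561j
Node n2: branches {R2, L2, C1, L3, R4, R5, R6, R9, V1} → V_2 = -26.08+2.685j
Node n3: branches {I1, R3, I3, C3, C4, R9} → V_3 = 21.87+3.273j
Node n4: branches {I1, I2, C2, C3, R8, R10, V1} → V_4 = 20.32+2.685j
Node n5: branches {R2, R3, I3, R5, R7} → V_5 = -8.784+1.009j
Source currents: i(V1)=-2.163+2.952j

20.32+2.685j V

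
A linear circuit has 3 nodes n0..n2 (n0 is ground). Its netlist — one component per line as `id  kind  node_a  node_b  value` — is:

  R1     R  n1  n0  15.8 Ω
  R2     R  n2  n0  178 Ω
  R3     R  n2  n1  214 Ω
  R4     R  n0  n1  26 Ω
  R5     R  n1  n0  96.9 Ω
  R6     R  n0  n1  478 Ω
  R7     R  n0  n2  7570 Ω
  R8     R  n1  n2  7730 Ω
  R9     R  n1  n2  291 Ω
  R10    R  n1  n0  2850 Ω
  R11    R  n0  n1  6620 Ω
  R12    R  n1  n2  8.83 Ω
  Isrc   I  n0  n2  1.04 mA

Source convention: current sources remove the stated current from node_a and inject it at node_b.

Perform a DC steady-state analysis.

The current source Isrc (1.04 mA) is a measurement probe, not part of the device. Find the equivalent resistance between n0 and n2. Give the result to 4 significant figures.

Apply KCL at each of the 2 non-ground nodes and solve the resulting linear system.
Node n1: branches {R1, R3, R4, R5, R6, R8, R9, R10, R11, R12} → V_1 = 0.008264
Node n2: branches {R2, R3, R7, R8, R9, R12, Isrc} → V_2 = 0.01606

R_eq = 15.45 Ω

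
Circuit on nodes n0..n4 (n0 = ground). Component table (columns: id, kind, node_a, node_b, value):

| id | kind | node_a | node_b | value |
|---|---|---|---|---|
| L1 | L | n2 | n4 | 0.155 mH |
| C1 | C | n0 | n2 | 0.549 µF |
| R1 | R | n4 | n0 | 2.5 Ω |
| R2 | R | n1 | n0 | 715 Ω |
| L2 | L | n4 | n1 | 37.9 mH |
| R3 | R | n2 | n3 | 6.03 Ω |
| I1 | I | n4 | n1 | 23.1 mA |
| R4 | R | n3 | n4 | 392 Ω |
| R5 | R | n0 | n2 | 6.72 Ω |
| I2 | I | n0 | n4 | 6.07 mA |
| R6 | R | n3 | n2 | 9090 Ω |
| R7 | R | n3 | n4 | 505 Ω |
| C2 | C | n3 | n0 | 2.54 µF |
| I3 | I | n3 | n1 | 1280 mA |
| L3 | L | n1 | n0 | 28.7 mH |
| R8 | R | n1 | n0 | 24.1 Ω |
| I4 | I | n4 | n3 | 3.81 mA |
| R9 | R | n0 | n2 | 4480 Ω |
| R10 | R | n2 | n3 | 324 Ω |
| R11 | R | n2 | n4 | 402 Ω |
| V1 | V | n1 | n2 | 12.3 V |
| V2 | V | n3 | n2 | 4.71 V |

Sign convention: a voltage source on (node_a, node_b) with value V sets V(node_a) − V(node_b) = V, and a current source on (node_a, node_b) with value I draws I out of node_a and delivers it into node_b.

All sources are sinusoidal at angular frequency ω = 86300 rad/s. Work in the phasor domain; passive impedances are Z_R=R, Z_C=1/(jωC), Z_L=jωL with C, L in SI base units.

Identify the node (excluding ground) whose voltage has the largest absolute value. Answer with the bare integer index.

Element admittances at ω=86300 rad/s:
  Y(L1) = 0.000-0.07476j S between n2,n4
  Y(C1) = 0.000+0.04738j S between n0,n2
  Y(R1) = 0.4000+0.000j S between n4,n0
  Y(R2) = 0.001399+0.000j S between n1,n0
  Y(L2) = 0.000-0.0003057j S between n4,n1
  Y(R3) = 0.1658+0.000j S between n2,n3
  I1: injects 0.0231 A into n1 (from n4)
  Y(R4) = 0.002551+0.000j S between n3,n4
  Y(R5) = 0.1488+0.000j S between n0,n2
  I2: injects 0.00607 A into n4 (from n0)
  Y(R6) = 0.0001100+0.000j S between n3,n2
  Y(R7) = 0.001980+0.000j S between n3,n4
  Y(C2) = 0.000+0.2192j S between n3,n0
  I3: injects 1.28 A into n1 (from n3)
  Y(L3) = 0.000-0.0004037j S between n1,n0
  Y(R8) = 0.04149+0.000j S between n1,n0
  I4: injects 0.00381 A into n3 (from n4)
  Y(R9) = 0.0002232+0.000j S between n0,n2
  Y(R10) = 0.003086+0.000j S between n2,n3
  Y(R11) = 0.002488+0.000j S between n2,n4
  V1: constraint V(n1)−V(n2) = 12.3
  V2: constraint V(n3)−V(n2) = 4.71
Assemble and solve the 6×6 MNA system:
  V(n1)=8.560-1.373j  V(n2)=-3.740-1.373j  V(n3)=0.9704-1.373j  V(n4)=-0.4232+0.5787j
  i(V1)=0.9371+0.06510j  i(V2)=-2.380-0.2039j

1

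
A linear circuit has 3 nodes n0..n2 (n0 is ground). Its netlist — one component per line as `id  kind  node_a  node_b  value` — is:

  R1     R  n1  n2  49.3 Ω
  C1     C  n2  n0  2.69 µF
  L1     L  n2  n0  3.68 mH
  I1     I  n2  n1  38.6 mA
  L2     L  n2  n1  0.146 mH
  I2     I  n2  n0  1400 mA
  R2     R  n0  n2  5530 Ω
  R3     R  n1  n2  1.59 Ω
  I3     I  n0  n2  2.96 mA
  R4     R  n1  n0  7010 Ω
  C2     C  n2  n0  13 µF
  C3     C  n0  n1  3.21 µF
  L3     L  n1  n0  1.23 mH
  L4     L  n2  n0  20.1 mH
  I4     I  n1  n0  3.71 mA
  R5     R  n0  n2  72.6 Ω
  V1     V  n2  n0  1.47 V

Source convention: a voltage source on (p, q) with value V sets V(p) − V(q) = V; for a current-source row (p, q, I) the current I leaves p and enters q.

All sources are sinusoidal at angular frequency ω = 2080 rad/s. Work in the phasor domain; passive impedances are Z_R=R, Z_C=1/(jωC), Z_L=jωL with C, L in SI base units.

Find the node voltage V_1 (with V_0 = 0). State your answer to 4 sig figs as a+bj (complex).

Apply KCL at each of the 2 non-ground nodes and solve the resulting linear system.
Node n1: branches {R1, I1, L2, R3, R4, C3, L3, I4} → V_1 = 1.323+0.03545j
Node n2: branches {R1, C1, L1, I1, L2, I2, R2, R3, I3, C2, L4, R5, V1} → V_2 = 1.470+0.000j
Source currents: i(V1)=-1.435+0.6874j

1.323+0.03545j V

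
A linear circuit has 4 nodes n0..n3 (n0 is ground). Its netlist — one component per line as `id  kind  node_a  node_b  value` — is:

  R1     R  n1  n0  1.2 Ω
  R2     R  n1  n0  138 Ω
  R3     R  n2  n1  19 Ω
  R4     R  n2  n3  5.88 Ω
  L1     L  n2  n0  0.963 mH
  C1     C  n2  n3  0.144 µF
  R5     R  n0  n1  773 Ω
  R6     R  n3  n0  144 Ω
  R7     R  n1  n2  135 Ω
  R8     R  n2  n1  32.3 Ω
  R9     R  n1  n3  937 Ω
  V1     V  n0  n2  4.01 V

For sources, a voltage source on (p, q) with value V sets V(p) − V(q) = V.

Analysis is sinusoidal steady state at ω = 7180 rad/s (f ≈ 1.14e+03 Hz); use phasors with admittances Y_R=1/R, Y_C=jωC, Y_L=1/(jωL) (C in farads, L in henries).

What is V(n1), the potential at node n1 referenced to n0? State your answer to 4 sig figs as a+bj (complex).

MNA unknowns: 3 node voltages V₁..V_3 plus 1 source current (V1)
R1: Y=0.8333+0.000j on G[1,0]
R2: Y=0.007246+0.000j on G[1,0]
R3: Y=0.05263+0.000j on G[2,1]
R4: Y=0.1701+0.000j on G[2,3]
L1: Y=0.000-0.1446j on G[2,0]
C1: Y=0.000+0.001034j on G[2,3]
R5: Y=0.001294+0.000j on G[0,1]
R6: Y=0.006944+0.000j on G[3,0]
R7: Y=0.007407+0.000j on G[1,2]
R8: Y=0.03096+0.000j on G[2,1]
R9: Y=0.001067+0.000j on G[1,3]
V1: row V0−V2=4.01, i_V1 at 0,2
solve → V1=-0.3951-1.181e-06j, V2=-4.010+0.000j, V3=-3.832-0.001034j
aux → i_V1=-0.3592+0.5799j

-0.3951-1.181e-06j V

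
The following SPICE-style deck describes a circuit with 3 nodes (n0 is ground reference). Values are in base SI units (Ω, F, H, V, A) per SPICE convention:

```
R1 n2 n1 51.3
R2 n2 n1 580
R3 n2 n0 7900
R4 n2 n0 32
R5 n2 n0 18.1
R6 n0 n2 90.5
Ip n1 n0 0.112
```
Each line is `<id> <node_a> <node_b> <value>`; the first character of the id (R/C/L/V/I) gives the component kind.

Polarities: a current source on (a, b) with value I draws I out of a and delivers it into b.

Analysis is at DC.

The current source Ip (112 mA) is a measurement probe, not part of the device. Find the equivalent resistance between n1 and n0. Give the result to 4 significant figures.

MNA unknowns: 2 node voltages V₁..V_2
R1: Y=0.01949 on G[2,1]
R2: Y=0.001724 on G[2,1]
R3: Y=0.0001266 on G[2,0]
R4: Y=0.03125 on G[2,0]
R5: Y=0.05525 on G[2,0]
R6: Y=0.01105 on G[0,2]
Ip: z[1]−=0.112, z[0]+=0.112
solve → V1=-6.425, V2=-1.147

R_eq = 57.37 Ω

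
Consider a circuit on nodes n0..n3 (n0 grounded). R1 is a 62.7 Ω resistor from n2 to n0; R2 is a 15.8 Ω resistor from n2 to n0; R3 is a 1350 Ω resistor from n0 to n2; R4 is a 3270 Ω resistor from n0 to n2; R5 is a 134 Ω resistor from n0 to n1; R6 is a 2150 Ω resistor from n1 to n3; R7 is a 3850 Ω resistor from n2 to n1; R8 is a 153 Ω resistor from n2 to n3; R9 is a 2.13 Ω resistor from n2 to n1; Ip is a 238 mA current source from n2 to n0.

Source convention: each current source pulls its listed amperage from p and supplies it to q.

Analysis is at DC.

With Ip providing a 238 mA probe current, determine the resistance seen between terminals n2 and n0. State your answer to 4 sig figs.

MNA unknowns: 3 node voltages V₁..V_3
R1: Y=0.01595 on G[2,0]
R2: Y=0.06329 on G[2,0]
R3: Y=0.0007407 on G[0,2]
R4: Y=0.0003058 on G[0,2]
R5: Y=0.007463 on G[0,1]
R6: Y=0.0004651 on G[1,3]
R7: Y=0.0002597 on G[2,1]
R8: Y=0.006536 on G[2,3]
R9: Y=0.4695 on G[2,1]
Ip: z[2]−=0.238, z[0]+=0.238
solve → V1=-2.673, V2=-2.716, V3=-2.713

R_eq = 11.41 Ω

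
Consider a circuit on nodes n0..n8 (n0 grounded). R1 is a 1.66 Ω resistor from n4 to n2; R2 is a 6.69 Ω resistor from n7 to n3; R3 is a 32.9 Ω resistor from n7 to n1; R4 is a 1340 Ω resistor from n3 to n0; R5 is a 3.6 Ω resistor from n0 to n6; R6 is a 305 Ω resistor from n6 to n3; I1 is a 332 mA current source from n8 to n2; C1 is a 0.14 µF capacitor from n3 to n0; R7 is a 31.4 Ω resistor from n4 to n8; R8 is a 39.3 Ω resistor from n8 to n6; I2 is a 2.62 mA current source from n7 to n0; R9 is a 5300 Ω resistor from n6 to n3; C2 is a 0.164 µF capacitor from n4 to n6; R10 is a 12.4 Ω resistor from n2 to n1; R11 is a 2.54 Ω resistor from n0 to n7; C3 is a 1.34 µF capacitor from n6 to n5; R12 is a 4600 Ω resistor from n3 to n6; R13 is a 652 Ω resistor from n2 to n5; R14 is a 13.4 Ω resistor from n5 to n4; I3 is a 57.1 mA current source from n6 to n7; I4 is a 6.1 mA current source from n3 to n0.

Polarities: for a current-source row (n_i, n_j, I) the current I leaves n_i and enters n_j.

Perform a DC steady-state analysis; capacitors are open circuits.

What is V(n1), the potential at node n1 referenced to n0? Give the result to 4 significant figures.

MNA unknowns: 8 node voltages V₁..V_8
R1: Y=0.6024 on G[4,2]
R2: Y=0.1495 on G[7,3]
R3: Y=0.03040 on G[7,1]
R4: Y=0.0007463 on G[3,0]
R5: Y=0.2778 on G[0,6]
R6: Y=0.003279 on G[6,3]
I1: z[8]−=0.332, z[2]+=0.332
C1: Y=0.000 on G[3,0]
R7: Y=0.03185 on G[4,8]
R8: Y=0.02545 on G[8,6]
I2: z[7]−=0.00262, z[0]+=0.00262
R9: Y=0.0001887 on G[6,3]
C2: Y=0.000 on G[4,6]
R10: Y=0.08065 on G[2,1]
R11: Y=0.3937 on G[0,7]
C3: Y=0.000 on G[6,5]
R12: Y=0.0002174 on G[3,6]
R13: Y=0.001534 on G[2,5]
R14: Y=0.07463 on G[5,4]
I3: z[6]−=0.0571, z[7]+=0.0571
I4: z[3]−=0.0061, z[0]+=0.0061
solve → V1=3.168, V2=4.236, V3=0.2725, V4=3.829, V5=3.837, V6=-0.5054, V7=0.3339, V8=-3.891

3.168 V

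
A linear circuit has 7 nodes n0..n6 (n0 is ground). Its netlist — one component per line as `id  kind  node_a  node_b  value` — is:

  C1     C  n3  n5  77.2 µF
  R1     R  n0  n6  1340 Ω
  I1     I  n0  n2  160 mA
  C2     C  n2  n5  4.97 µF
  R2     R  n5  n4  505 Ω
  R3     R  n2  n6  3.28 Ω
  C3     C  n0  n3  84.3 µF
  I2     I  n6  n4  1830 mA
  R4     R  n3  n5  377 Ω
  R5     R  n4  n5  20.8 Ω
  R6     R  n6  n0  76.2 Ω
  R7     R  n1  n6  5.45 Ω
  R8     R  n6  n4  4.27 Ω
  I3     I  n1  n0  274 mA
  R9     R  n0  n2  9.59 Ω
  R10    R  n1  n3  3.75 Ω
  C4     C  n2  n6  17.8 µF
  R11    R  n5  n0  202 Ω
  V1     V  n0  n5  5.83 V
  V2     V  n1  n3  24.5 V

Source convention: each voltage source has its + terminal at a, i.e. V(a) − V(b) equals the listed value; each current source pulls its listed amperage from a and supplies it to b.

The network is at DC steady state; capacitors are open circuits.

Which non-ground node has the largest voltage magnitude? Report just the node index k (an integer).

3

MNA unknowns: 6 node voltages V₁..V_6 plus 2 source currents (V1, V2)
C1: Y=0.000 on G[3,5]
R1: Y=0.0007463 on G[0,6]
I1: z[0]−=0.16, z[2]+=0.16
C2: Y=0.000 on G[2,5]
R2: Y=0.001980 on G[5,4]
R3: Y=0.3049 on G[2,6]
C3: Y=0.000 on G[0,3]
I2: z[6]−=1.83, z[4]+=1.83
R4: Y=0.002653 on G[3,5]
R5: Y=0.04808 on G[4,5]
R6: Y=0.01312 on G[6,0]
R7: Y=0.1835 on G[1,6]
R8: Y=0.2342 on G[6,4]
I3: z[1]−=0.274, z[0]+=0.274
R9: Y=0.1043 on G[0,2]
R10: Y=0.2667 on G[1,3]
C4: Y=0.000 on G[2,6]
R11: Y=0.004950 on G[5,0]
V1: row V0−V5=5.83, i_V1 at 0,5
V2: row V1−V3=24.5, i_V2 at 1,3
solve → V1=-6.045, V2=-3.267, V3=-30.54, V4=1.367, V5=-5.830, V6=-4.909
aux → i_V1=-0.3236, i_V2=-6.599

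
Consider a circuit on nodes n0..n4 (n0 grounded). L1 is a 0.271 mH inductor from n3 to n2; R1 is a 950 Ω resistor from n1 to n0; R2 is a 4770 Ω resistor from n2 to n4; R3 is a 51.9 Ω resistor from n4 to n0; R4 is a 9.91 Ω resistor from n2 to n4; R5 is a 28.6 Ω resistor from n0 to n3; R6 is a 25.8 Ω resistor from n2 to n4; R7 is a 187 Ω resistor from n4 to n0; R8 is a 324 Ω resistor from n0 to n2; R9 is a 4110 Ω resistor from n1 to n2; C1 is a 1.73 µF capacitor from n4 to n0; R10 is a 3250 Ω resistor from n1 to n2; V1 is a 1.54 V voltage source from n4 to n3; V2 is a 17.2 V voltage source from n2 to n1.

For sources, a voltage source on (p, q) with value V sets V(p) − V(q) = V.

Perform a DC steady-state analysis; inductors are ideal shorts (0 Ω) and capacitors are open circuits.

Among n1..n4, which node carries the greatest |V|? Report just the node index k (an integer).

MNA unknowns: 4 node voltages V₁..V_4 plus 3 source currents (L1, V1, V2)
L1: row V3−V2=0, i_L1 at 3,2
R1: Y=0.001053 on G[1,0]
R2: Y=0.0002096 on G[2,4]
R3: Y=0.01927 on G[4,0]
R4: Y=0.1009 on G[2,4]
R5: Y=0.03497 on G[0,3]
R6: Y=0.03876 on G[2,4]
R7: Y=0.005348 on G[4,0]
R8: Y=0.003086 on G[0,2]
R9: Y=0.0002433 on G[1,2]
C1: Y=0.000 on G[4,0]
R10: Y=0.0003077 on G[1,2]
V1: row V4−V3=1.54, i_V1 at 4,3
V2: row V2−V1=17.2, i_V2 at 2,1
solve → V1=-17.51, V2=-0.3108, V3=-0.3108, V4=1.229
aux → i_L1=-0.2348, i_V1=-0.2457, i_V2=-0.02791

1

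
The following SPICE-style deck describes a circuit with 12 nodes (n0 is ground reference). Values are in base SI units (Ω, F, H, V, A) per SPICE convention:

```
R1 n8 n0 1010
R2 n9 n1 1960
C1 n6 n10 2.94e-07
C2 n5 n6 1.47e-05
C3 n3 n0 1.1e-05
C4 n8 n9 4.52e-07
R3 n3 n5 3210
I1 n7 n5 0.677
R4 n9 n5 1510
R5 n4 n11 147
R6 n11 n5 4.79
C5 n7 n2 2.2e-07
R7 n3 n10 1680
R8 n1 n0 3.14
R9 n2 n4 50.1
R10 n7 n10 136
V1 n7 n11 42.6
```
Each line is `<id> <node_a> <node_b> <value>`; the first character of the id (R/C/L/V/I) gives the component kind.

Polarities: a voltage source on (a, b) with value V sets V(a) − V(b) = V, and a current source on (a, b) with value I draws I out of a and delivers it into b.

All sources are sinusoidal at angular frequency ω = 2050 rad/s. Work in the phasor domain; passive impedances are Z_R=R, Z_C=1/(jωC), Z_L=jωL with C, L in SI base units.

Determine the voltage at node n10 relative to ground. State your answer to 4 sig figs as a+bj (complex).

Apply KCL at each of the 11 non-ground nodes and solve the resulting linear system.
Node n1: branches {R2, R8} → V_1 = -0.009534+0.004241j
Node n2: branches {C5, R9} → V_2 = -19.66+5.749j
Node n3: branches {C3, R3, R7} → V_3 = 0.01631-0.3149j
Node n4: branches {R5, R9} → V_4 = -19.75+4.794j
Node n5: branches {C2, R3, I1, R4, R6} → V_5 = -16.68+2.096j
Node n6: branches {C1, C2} → V_6 = -15.95+2.036j
Node n7: branches {I1, C5, R10, V1} → V_7 = 22.61+1.992j
Node n8: branches {R1, C4} → V_8 = -4.106-1.736j
Node n9: branches {R2, C4, R4} → V_9 = -5.961+2.652j
Node n10: branches {C1, R7, R10} → V_10 = 20.69-0.9588j
Node n11: branches {R5, R6, V1} → V_11 = -19.99+1.992j
Source currents: i(V1)=-0.6928-0.04076j

20.69-0.9588j V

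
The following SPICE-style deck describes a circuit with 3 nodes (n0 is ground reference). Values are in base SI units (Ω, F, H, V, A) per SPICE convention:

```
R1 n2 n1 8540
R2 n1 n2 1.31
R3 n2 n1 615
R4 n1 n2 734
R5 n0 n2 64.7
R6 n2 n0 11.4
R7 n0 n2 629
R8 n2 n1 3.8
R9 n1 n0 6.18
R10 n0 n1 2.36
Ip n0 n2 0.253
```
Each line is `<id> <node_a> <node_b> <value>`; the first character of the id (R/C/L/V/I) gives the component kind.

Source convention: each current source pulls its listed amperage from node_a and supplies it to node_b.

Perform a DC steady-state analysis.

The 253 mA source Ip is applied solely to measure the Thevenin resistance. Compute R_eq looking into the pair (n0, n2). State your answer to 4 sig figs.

R_eq = 2.092 Ω

MNA unknowns: 2 node voltages V₁..V_2
R1: Y=0.0001171 on G[2,1]
R2: Y=0.7634 on G[1,2]
R3: Y=0.001626 on G[2,1]
R4: Y=0.001362 on G[1,2]
R5: Y=0.01546 on G[0,2]
R6: Y=0.08772 on G[2,0]
R7: Y=0.001590 on G[0,2]
R8: Y=0.2632 on G[2,1]
R9: Y=0.1618 on G[1,0]
R10: Y=0.4237 on G[0,1]
Ip: z[0]−=0.253, z[2]+=0.253
solve → V1=0.3374, V2=0.5293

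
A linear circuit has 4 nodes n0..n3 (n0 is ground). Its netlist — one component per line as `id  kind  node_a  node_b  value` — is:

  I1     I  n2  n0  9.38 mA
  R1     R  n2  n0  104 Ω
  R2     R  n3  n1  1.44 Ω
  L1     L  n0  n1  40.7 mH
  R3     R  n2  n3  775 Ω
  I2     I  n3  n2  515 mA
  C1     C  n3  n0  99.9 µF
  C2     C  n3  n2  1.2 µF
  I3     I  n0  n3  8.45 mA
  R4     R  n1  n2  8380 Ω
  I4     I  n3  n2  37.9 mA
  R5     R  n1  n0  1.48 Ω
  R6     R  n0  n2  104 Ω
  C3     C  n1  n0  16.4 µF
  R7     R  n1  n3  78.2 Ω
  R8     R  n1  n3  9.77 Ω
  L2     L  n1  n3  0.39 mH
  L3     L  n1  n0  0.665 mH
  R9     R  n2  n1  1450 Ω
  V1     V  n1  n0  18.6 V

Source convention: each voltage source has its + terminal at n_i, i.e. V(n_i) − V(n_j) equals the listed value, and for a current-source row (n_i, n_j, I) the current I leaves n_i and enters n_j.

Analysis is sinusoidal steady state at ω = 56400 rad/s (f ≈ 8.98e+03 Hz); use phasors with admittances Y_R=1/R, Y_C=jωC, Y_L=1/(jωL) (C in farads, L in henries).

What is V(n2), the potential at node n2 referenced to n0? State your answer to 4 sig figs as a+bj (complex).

3.323-9.857j V

MNA unknowns: 3 node voltages V₁..V_3 plus 1 source current (V1)
I1: z[2]−=0.00938, z[0]+=0.00938
R1: Y=0.009615+0.000j on G[2,0]
R2: Y=0.6944+0.000j on G[3,1]
L1: Y=0.000-0.0004356j on G[0,1]
R3: Y=0.001290+0.000j on G[2,3]
I2: z[3]−=0.515, z[2]+=0.515
C1: Y=0.000+5.634j on G[3,0]
C2: Y=0.000+0.06768j on G[3,2]
I3: z[0]−=0.00845, z[3]+=0.00845
R4: Y=0.0001193+0.000j on G[1,2]
I4: z[3]−=0.0379, z[2]+=0.0379
R5: Y=0.6757+0.000j on G[1,0]
R6: Y=0.009615+0.000j on G[0,2]
C3: Y=0.000+0.9250j on G[1,0]
R7: Y=0.01279+0.000j on G[1,3]
R8: Y=0.1024+0.000j on G[1,3]
L2: Y=0.000-0.04546j on G[1,3]
L3: Y=0.000-0.02666j on G[1,0]
R9: Y=0.0006897+0.000j on G[2,1]
V1: row V1−V0=18.6, i_V1 at 1,0
solve → V1=18.60+0.000j, V2=3.323-9.857j, V3=0.2674-2.646j
aux → i_V1=-27.54-18.02j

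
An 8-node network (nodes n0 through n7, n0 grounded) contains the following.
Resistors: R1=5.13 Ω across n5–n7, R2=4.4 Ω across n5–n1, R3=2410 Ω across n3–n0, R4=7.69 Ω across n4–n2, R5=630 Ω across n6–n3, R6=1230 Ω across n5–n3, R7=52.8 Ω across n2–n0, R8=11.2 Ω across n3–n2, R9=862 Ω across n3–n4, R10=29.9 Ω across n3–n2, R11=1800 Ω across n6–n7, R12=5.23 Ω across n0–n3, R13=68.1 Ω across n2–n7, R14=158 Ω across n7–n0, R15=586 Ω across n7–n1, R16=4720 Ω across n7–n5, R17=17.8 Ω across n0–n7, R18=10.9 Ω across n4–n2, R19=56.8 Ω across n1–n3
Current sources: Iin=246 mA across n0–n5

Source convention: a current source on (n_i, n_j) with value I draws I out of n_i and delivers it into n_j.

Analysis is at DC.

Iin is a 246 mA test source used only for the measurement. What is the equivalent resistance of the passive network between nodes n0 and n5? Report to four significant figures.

Apply KCL at each of the 7 non-ground nodes and solve the resulting linear system.
Node n1: branches {R2, R15, R19} → V_1 = 3.321
Node n2: branches {R4, R7, R8, R10, R13, R18} → V_2 = 0.5463
Node n3: branches {R3, R5, R6, R8, R9, R10, R12, R19} → V_3 = 0.3891
Node n4: branches {R4, R9, R18} → V_4 = 0.5455
Node n5: branches {R1, R2, R6, R16, Iin} → V_5 = 3.554
Node n6: branches {R5, R11} → V_6 = 0.9564
Node n7: branches {R1, R11, R13, R14, R15, R16, R17} → V_7 = 2.577

R_eq = 14.45 Ω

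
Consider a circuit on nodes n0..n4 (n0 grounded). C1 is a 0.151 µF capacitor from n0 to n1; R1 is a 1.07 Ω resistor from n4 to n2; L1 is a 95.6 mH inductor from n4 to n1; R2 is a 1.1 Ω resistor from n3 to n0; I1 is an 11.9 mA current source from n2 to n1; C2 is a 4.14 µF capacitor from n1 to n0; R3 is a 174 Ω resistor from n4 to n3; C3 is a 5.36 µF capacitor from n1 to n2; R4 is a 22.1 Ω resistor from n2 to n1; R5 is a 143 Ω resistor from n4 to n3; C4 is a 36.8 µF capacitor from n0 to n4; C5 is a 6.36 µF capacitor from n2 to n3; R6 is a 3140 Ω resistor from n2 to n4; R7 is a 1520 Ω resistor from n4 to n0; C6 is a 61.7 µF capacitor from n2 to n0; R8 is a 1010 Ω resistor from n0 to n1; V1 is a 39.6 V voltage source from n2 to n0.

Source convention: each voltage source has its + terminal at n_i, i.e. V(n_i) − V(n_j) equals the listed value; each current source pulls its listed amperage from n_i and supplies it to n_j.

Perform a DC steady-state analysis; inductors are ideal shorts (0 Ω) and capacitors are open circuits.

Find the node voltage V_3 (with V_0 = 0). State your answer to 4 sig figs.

Element admittances at DC:
  Y(C1) = 0.000 S between n0,n1
  Y(R1) = 0.9346 S between n4,n2
  L1: short n4↔n1 (DC inductor)
  Y(R2) = 0.9091 S between n3,n0
  I1: injects 0.0119 A into n1 (from n2)
  Y(C2) = 0.000 S between n1,n0
  Y(R3) = 0.005747 S between n4,n3
  Y(C3) = 0.000 S between n1,n2
  Y(R4) = 0.04525 S between n2,n1
  Y(R5) = 0.006993 S between n4,n3
  Y(C4) = 0.000 S between n0,n4
  Y(C5) = 0.000 S between n2,n3
  Y(R6) = 0.0003185 S between n2,n4
  Y(R7) = 0.0006579 S between n4,n0
  Y(C6) = 0.000 S between n2,n0
  Y(R8) = 0.0009901 S between n0,n1
  V1: constraint V(n2)−V(n0) = 39.6
Assemble and solve the 6×6 MNA system:
  V(n1)=39.05  V(n2)=39.60  V(n3)=0.5396  V(n4)=39.05
  i(L1)=0.001690  i(V1)=-0.5549

0.5396 V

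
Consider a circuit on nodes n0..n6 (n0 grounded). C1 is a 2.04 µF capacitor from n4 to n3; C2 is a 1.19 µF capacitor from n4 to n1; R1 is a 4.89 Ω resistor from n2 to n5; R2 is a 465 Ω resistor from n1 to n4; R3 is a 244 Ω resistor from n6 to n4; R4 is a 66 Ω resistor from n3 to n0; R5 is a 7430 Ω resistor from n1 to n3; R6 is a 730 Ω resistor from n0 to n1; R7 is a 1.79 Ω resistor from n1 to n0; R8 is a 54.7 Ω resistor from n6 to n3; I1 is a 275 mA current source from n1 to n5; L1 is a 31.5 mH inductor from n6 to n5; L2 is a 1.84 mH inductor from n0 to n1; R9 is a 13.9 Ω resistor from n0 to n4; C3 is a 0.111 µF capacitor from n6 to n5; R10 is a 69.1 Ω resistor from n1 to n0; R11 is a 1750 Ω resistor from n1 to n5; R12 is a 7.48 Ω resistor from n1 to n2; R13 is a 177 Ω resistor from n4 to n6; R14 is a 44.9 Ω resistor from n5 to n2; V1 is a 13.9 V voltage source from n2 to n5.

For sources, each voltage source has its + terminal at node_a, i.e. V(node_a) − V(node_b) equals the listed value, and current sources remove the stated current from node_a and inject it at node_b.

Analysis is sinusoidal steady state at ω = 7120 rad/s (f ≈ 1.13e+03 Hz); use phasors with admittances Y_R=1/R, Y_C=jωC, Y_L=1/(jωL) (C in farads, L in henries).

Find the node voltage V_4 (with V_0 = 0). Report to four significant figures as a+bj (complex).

Apply KCL at each of the 6 non-ground nodes and solve the resulting linear system.
Node n1: branches {C2, R2, R5, R6, R7, I1, L2, R10, R11, R12} → V_1 = 0.02027-0.07059j
Node n2: branches {R1, R12, R14, V1} → V_2 = 2.203-0.3827j
Node n3: branches {C1, R4, R5, R8} → V_3 = 0.1966+1.145j
Node n4: branches {C1, C2, R2, R3, R9, R13} → V_4 = -0.1284+0.3441j
Node n5: branches {R1, I1, L1, C3, R11, R14, V1} → V_5 = -11.70-0.3827j
Node n6: branches {R3, R8, L1, C3, R13} → V_6 = -0.2755+2.361j
Source currents: i(V1)=-3.444+0.04172j

-0.1284+0.3441j V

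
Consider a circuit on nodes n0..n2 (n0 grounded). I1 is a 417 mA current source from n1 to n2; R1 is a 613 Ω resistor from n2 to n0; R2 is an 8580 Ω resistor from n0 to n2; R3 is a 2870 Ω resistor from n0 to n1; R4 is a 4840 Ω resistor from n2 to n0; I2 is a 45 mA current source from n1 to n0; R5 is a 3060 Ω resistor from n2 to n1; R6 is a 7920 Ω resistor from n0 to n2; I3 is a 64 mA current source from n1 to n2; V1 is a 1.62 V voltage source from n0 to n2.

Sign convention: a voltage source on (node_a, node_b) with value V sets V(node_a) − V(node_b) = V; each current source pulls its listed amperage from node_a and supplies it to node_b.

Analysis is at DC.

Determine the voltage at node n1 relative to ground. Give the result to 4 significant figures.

MNA unknowns: 2 node voltages V₁..V_2 plus 1 source current (V1)
I1: z[1]−=0.417, z[2]+=0.417
R1: Y=0.001631 on G[2,0]
R2: Y=0.0001166 on G[0,2]
R3: Y=0.0003484 on G[0,1]
R4: Y=0.0002066 on G[2,0]
I2: z[1]−=0.045, z[0]+=0.045
R5: Y=0.0003268 on G[2,1]
R6: Y=0.0001263 on G[0,2]
I3: z[1]−=0.064, z[2]+=0.064
V1: row V0−V2=1.62, i_V1 at 0,2
solve → V1=-779.8, V2=-1.620
aux → i_V1=-0.2301

-779.8 V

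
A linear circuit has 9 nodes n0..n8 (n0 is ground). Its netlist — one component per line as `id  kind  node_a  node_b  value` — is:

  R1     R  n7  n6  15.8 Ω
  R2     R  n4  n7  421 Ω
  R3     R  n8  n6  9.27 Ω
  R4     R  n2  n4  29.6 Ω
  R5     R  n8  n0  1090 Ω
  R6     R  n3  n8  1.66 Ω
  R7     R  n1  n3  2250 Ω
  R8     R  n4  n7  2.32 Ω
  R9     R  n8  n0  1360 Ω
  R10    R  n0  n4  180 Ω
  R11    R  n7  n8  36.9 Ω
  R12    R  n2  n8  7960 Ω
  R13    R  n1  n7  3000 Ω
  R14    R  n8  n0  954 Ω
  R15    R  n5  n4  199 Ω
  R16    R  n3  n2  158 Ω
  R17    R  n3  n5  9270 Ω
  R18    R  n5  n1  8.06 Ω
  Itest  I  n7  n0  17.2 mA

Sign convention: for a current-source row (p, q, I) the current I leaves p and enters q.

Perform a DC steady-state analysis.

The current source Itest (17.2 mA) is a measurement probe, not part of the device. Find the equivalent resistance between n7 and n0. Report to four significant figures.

Element admittances at DC:
  Y(R1) = 0.06329 S between n7,n6
  Y(R2) = 0.002375 S between n4,n7
  Y(R3) = 0.1079 S between n8,n6
  Y(R4) = 0.03378 S between n2,n4
  Y(R5) = 0.0009174 S between n8,n0
  Y(R6) = 0.6024 S between n3,n8
  Y(R7) = 0.0004444 S between n1,n3
  Y(R8) = 0.4310 S between n4,n7
  Y(R9) = 0.0007353 S between n8,n0
  Y(R10) = 0.005556 S between n0,n4
  Y(R11) = 0.02710 S between n7,n8
  Y(R12) = 0.0001256 S between n2,n8
  Y(R13) = 0.0003333 S between n1,n7
  Y(R14) = 0.001048 S between n8,n0
  Y(R15) = 0.005025 S between n5,n4
  Y(R16) = 0.006329 S between n3,n2
  Y(R17) = 0.0001079 S between n3,n5
  Y(R18) = 0.1241 S between n5,n1
  Itest: injects 0.0172 A into n0 (from n7)
Assemble and solve the 8×8 MNA system:
  V(n1)=-2.097  V(n2)=-2.092  V(n3)=-2.050  V(n4)=-2.100  V(n5)=-2.097  V(n6)=-2.078  V(n7)=-2.127  V(n8)=-2.049

R_eq = 123.7 Ω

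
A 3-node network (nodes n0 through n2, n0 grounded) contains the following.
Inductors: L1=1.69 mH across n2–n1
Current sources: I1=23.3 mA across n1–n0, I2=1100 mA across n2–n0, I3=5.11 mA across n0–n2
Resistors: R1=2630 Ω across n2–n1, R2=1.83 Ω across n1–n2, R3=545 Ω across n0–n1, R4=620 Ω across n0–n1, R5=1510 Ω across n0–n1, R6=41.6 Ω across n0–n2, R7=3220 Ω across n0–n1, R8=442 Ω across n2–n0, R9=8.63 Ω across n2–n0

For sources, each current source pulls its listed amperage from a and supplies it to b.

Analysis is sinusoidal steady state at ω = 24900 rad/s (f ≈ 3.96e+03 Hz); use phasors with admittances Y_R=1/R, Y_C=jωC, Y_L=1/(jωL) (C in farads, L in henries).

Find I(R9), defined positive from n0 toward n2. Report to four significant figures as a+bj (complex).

0.8839+2.843e-06j A

Element admittances at ω=24900 rad/s:
  Y(L1) = 0.000-0.02376j S between n2,n1
  I1: injects 0.0233 A into n0 (from n1)
  Y(R1) = 0.0003802+0.000j S between n2,n1
  Y(R2) = 0.5464+0.000j S between n1,n2
  Y(R3) = 0.001835+0.000j S between n0,n1
  Y(R4) = 0.001613+0.000j S between n0,n1
  Y(R5) = 0.0006623+0.000j S between n0,n1
  Y(R6) = 0.02404+0.000j S between n0,n2
  Y(R7) = 0.0003106+0.000j S between n0,n1
  Y(R8) = 0.002262+0.000j S between n2,n0
  I2: injects 1.1 A into n0 (from n2)
  Y(R9) = 0.1159+0.000j S between n2,n0
  I3: injects 0.00511 A into n2 (from n0)
Assemble and solve the 2×2 MNA system:
  V(n1)=-7.609+0.0007891j  V(n2)=-7.628-2.454e-05j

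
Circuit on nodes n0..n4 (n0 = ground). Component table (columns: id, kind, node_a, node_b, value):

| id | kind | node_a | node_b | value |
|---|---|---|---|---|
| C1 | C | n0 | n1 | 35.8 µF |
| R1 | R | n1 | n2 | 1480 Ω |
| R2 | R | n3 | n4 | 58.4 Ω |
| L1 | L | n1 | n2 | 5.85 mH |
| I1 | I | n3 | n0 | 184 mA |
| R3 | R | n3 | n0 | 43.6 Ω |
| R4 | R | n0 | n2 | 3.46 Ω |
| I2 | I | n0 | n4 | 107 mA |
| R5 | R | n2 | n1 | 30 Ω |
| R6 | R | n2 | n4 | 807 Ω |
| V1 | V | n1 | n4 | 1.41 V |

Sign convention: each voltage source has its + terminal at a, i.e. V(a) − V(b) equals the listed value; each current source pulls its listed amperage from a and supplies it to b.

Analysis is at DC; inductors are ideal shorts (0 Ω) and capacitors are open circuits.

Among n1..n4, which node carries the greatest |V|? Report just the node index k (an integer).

3

Apply KCL at each of the 4 non-ground nodes and solve the resulting linear system.
Node n1: branches {C1, R1, L1, R5, V1} → V_1 = 0.1411
Node n2: branches {R1, L1, R4, R5, R6} → V_2 = 0.1411
Node n3: branches {R2, I1, R3} → V_3 = -5.136
Node n4: branches {R2, I2, R6, V1} → V_4 = -1.269
Source currents: i(L1)=0.04254, i(V1)=-0.04254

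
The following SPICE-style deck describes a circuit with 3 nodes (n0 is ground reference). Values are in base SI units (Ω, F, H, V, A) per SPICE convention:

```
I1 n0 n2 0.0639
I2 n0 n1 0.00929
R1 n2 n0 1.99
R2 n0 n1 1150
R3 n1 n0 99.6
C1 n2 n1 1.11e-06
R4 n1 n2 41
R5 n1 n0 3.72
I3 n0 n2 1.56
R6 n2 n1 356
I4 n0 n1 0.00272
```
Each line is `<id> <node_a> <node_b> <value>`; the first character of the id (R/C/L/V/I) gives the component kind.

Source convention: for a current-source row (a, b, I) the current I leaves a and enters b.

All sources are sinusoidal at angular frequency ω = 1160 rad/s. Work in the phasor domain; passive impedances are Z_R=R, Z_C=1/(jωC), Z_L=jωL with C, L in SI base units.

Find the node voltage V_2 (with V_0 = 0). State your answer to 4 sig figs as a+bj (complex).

3.082-0.006163j V

Apply KCL at each of the 2 non-ground nodes and solve the resulting linear system.
Node n1: branches {I2, R2, R3, C1, R4, R5, R6, I4} → V_1 = 0.3123+0.01107j
Node n2: branches {I1, R1, C1, R4, I3, R6} → V_2 = 3.082-0.006163j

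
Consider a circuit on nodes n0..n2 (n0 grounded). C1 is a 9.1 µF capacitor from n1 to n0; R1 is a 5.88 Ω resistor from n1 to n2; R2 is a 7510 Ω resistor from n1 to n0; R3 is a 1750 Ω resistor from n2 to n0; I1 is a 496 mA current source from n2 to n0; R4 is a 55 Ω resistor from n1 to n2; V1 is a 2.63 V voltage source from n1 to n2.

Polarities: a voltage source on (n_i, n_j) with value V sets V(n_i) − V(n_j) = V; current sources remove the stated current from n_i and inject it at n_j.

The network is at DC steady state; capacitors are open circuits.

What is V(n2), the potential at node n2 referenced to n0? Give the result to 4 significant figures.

Element admittances at DC:
  Y(C1) = 0.000 S between n1,n0
  Y(R1) = 0.1701 S between n1,n2
  Y(R2) = 0.0001332 S between n1,n0
  Y(R3) = 0.0005714 S between n2,n0
  I1: injects 0.496 A into n0 (from n2)
  Y(R4) = 0.01818 S between n1,n2
  V1: constraint V(n1)−V(n2) = 2.63
Assemble and solve the 3×3 MNA system:
  V(n1)=-701.8  V(n2)=-704.5
  i(V1)=-0.4016

-704.5 V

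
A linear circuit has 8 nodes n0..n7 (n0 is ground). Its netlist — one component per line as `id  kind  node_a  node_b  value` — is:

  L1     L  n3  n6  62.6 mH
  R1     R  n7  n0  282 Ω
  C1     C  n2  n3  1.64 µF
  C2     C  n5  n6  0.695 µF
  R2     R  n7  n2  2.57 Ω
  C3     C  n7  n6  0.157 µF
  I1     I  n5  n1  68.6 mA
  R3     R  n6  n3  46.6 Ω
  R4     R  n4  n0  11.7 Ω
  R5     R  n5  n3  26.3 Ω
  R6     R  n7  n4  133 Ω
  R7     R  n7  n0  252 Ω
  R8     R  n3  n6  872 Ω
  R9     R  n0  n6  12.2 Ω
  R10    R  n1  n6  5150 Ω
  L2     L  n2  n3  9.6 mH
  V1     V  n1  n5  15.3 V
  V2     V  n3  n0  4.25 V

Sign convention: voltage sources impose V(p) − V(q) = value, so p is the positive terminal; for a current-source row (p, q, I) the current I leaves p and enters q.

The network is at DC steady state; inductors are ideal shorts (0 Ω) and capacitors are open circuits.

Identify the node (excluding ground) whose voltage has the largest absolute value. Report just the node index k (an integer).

Apply KCL at each of the 7 non-ground nodes and solve the resulting linear system.
Node n1: branches {I1, R10, V1} → V_1 = 19.47
Node n2: branches {C1, R2, L2} → V_2 = 4.250
Node n3: branches {L1, C1, R3, R5, R8, L2, V2} → V_3 = 4.250
Node n4: branches {R4, R6} → V_4 = 0.3314
Node n5: branches {C2, I1, R5, V1} → V_5 = 4.172
Node n6: branches {L1, C2, C3, R3, R8, R9, R10} → V_6 = 4.250
Node n7: branches {R1, R2, C3, R6, R7} → V_7 = 4.098
Source currents: i(L1)=0.3454, i(L2)=-0.05912, i(V1)=0.06564, i(V2)=-0.4075

1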